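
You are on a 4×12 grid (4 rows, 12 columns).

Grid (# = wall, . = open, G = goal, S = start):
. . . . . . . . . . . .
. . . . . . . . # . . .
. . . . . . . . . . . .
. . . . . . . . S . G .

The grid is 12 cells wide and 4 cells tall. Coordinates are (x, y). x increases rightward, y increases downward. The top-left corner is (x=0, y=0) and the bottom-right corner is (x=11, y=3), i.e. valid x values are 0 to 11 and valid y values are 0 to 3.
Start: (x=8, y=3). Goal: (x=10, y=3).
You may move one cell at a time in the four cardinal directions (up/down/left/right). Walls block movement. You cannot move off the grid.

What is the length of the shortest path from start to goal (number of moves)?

Answer: Shortest path length: 2

Derivation:
BFS from (x=8, y=3) until reaching (x=10, y=3):
  Distance 0: (x=8, y=3)
  Distance 1: (x=8, y=2), (x=7, y=3), (x=9, y=3)
  Distance 2: (x=7, y=2), (x=9, y=2), (x=6, y=3), (x=10, y=3)  <- goal reached here
One shortest path (2 moves): (x=8, y=3) -> (x=9, y=3) -> (x=10, y=3)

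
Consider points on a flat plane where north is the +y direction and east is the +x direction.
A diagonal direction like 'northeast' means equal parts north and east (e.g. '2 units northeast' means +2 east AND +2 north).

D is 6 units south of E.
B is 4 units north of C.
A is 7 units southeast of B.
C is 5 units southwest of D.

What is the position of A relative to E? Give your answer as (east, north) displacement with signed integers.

Answer: A is at (east=2, north=-14) relative to E.

Derivation:
Place E at the origin (east=0, north=0).
  D is 6 units south of E: delta (east=+0, north=-6); D at (east=0, north=-6).
  C is 5 units southwest of D: delta (east=-5, north=-5); C at (east=-5, north=-11).
  B is 4 units north of C: delta (east=+0, north=+4); B at (east=-5, north=-7).
  A is 7 units southeast of B: delta (east=+7, north=-7); A at (east=2, north=-14).
Therefore A relative to E: (east=2, north=-14).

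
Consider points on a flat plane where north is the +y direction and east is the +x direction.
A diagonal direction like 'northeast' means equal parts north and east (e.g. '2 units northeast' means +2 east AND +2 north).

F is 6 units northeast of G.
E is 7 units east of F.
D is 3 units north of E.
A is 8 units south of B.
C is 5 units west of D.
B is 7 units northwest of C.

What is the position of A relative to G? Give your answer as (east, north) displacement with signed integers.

Place G at the origin (east=0, north=0).
  F is 6 units northeast of G: delta (east=+6, north=+6); F at (east=6, north=6).
  E is 7 units east of F: delta (east=+7, north=+0); E at (east=13, north=6).
  D is 3 units north of E: delta (east=+0, north=+3); D at (east=13, north=9).
  C is 5 units west of D: delta (east=-5, north=+0); C at (east=8, north=9).
  B is 7 units northwest of C: delta (east=-7, north=+7); B at (east=1, north=16).
  A is 8 units south of B: delta (east=+0, north=-8); A at (east=1, north=8).
Therefore A relative to G: (east=1, north=8).

Answer: A is at (east=1, north=8) relative to G.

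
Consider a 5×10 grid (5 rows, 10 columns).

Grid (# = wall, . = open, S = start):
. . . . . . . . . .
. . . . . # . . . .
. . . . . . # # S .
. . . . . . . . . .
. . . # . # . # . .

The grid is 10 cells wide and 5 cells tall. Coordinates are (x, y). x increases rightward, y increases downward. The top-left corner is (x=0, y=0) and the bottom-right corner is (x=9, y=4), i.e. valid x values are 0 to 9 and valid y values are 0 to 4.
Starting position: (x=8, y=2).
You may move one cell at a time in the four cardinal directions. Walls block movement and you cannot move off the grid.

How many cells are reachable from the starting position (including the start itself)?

BFS flood-fill from (x=8, y=2):
  Distance 0: (x=8, y=2)
  Distance 1: (x=8, y=1), (x=9, y=2), (x=8, y=3)
  Distance 2: (x=8, y=0), (x=7, y=1), (x=9, y=1), (x=7, y=3), (x=9, y=3), (x=8, y=4)
  Distance 3: (x=7, y=0), (x=9, y=0), (x=6, y=1), (x=6, y=3), (x=9, y=4)
  Distance 4: (x=6, y=0), (x=5, y=3), (x=6, y=4)
  Distance 5: (x=5, y=0), (x=5, y=2), (x=4, y=3)
  Distance 6: (x=4, y=0), (x=4, y=2), (x=3, y=3), (x=4, y=4)
  Distance 7: (x=3, y=0), (x=4, y=1), (x=3, y=2), (x=2, y=3)
  Distance 8: (x=2, y=0), (x=3, y=1), (x=2, y=2), (x=1, y=3), (x=2, y=4)
  Distance 9: (x=1, y=0), (x=2, y=1), (x=1, y=2), (x=0, y=3), (x=1, y=4)
  Distance 10: (x=0, y=0), (x=1, y=1), (x=0, y=2), (x=0, y=4)
  Distance 11: (x=0, y=1)
Total reachable: 44 (grid has 44 open cells total)

Answer: Reachable cells: 44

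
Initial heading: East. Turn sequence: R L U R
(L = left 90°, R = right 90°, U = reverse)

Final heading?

Answer: Final heading: North

Derivation:
Start: East
  R (right (90° clockwise)) -> South
  L (left (90° counter-clockwise)) -> East
  U (U-turn (180°)) -> West
  R (right (90° clockwise)) -> North
Final: North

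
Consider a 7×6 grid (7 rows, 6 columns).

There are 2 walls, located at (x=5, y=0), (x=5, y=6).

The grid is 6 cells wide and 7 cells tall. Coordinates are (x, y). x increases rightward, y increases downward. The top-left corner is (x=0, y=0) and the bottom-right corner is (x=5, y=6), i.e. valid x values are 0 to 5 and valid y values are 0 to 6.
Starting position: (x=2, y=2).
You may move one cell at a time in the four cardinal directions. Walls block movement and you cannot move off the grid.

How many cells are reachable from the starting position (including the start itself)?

Answer: Reachable cells: 40

Derivation:
BFS flood-fill from (x=2, y=2):
  Distance 0: (x=2, y=2)
  Distance 1: (x=2, y=1), (x=1, y=2), (x=3, y=2), (x=2, y=3)
  Distance 2: (x=2, y=0), (x=1, y=1), (x=3, y=1), (x=0, y=2), (x=4, y=2), (x=1, y=3), (x=3, y=3), (x=2, y=4)
  Distance 3: (x=1, y=0), (x=3, y=0), (x=0, y=1), (x=4, y=1), (x=5, y=2), (x=0, y=3), (x=4, y=3), (x=1, y=4), (x=3, y=4), (x=2, y=5)
  Distance 4: (x=0, y=0), (x=4, y=0), (x=5, y=1), (x=5, y=3), (x=0, y=4), (x=4, y=4), (x=1, y=5), (x=3, y=5), (x=2, y=6)
  Distance 5: (x=5, y=4), (x=0, y=5), (x=4, y=5), (x=1, y=6), (x=3, y=6)
  Distance 6: (x=5, y=5), (x=0, y=6), (x=4, y=6)
Total reachable: 40 (grid has 40 open cells total)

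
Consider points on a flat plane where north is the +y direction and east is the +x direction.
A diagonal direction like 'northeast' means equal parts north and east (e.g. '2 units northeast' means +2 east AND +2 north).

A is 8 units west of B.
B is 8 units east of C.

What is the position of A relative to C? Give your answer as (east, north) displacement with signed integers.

Answer: A is at (east=0, north=0) relative to C.

Derivation:
Place C at the origin (east=0, north=0).
  B is 8 units east of C: delta (east=+8, north=+0); B at (east=8, north=0).
  A is 8 units west of B: delta (east=-8, north=+0); A at (east=0, north=0).
Therefore A relative to C: (east=0, north=0).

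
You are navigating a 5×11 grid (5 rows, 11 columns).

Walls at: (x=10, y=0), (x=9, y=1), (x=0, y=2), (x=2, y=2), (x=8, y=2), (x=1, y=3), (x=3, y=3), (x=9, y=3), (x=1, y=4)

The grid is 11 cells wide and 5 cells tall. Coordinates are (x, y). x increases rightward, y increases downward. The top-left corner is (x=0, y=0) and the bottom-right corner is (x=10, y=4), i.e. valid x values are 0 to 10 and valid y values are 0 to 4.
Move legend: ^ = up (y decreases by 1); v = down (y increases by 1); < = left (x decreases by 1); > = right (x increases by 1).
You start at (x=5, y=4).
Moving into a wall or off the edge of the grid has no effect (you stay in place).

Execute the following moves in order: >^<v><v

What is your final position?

Start: (x=5, y=4)
  > (right): (x=5, y=4) -> (x=6, y=4)
  ^ (up): (x=6, y=4) -> (x=6, y=3)
  < (left): (x=6, y=3) -> (x=5, y=3)
  v (down): (x=5, y=3) -> (x=5, y=4)
  > (right): (x=5, y=4) -> (x=6, y=4)
  < (left): (x=6, y=4) -> (x=5, y=4)
  v (down): blocked, stay at (x=5, y=4)
Final: (x=5, y=4)

Answer: Final position: (x=5, y=4)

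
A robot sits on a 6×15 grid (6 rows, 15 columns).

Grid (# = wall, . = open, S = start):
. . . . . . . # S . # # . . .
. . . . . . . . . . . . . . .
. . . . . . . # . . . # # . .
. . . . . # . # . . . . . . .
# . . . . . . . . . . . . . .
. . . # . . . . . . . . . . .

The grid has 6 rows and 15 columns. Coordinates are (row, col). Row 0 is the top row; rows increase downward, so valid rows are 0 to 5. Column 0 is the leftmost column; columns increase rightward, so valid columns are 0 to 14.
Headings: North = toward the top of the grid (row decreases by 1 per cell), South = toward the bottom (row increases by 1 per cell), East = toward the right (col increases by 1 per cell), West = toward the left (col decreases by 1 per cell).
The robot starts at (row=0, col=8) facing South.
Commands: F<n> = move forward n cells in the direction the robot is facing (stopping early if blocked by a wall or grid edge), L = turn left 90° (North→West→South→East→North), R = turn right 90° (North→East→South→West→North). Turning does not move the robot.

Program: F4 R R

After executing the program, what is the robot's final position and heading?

Start: (row=0, col=8), facing South
  F4: move forward 4, now at (row=4, col=8)
  R: turn right, now facing West
  R: turn right, now facing North
Final: (row=4, col=8), facing North

Answer: Final position: (row=4, col=8), facing North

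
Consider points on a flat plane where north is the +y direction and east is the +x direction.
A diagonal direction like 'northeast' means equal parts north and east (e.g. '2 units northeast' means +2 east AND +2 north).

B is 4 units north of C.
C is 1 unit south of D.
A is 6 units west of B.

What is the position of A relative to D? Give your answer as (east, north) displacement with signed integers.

Place D at the origin (east=0, north=0).
  C is 1 unit south of D: delta (east=+0, north=-1); C at (east=0, north=-1).
  B is 4 units north of C: delta (east=+0, north=+4); B at (east=0, north=3).
  A is 6 units west of B: delta (east=-6, north=+0); A at (east=-6, north=3).
Therefore A relative to D: (east=-6, north=3).

Answer: A is at (east=-6, north=3) relative to D.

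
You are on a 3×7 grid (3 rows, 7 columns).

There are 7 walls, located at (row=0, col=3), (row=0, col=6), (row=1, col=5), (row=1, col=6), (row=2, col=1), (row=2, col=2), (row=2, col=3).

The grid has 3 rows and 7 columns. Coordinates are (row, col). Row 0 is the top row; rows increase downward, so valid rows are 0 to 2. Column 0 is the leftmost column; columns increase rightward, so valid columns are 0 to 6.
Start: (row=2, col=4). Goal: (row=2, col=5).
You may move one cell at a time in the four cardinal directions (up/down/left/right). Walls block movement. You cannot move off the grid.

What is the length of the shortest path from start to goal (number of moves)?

BFS from (row=2, col=4) until reaching (row=2, col=5):
  Distance 0: (row=2, col=4)
  Distance 1: (row=1, col=4), (row=2, col=5)  <- goal reached here
One shortest path (1 moves): (row=2, col=4) -> (row=2, col=5)

Answer: Shortest path length: 1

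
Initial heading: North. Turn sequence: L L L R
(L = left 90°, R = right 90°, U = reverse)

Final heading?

Answer: Final heading: South

Derivation:
Start: North
  L (left (90° counter-clockwise)) -> West
  L (left (90° counter-clockwise)) -> South
  L (left (90° counter-clockwise)) -> East
  R (right (90° clockwise)) -> South
Final: South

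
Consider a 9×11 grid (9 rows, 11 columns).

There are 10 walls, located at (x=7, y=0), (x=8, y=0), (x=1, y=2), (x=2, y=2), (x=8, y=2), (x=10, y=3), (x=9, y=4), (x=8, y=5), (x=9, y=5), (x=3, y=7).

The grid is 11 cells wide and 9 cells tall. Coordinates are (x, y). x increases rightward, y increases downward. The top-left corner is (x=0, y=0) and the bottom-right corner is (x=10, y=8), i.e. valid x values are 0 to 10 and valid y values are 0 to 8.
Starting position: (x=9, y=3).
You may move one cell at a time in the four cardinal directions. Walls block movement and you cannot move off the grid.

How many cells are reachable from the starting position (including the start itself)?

Answer: Reachable cells: 89

Derivation:
BFS flood-fill from (x=9, y=3):
  Distance 0: (x=9, y=3)
  Distance 1: (x=9, y=2), (x=8, y=3)
  Distance 2: (x=9, y=1), (x=10, y=2), (x=7, y=3), (x=8, y=4)
  Distance 3: (x=9, y=0), (x=8, y=1), (x=10, y=1), (x=7, y=2), (x=6, y=3), (x=7, y=4)
  Distance 4: (x=10, y=0), (x=7, y=1), (x=6, y=2), (x=5, y=3), (x=6, y=4), (x=7, y=5)
  Distance 5: (x=6, y=1), (x=5, y=2), (x=4, y=3), (x=5, y=4), (x=6, y=5), (x=7, y=6)
  Distance 6: (x=6, y=0), (x=5, y=1), (x=4, y=2), (x=3, y=3), (x=4, y=4), (x=5, y=5), (x=6, y=6), (x=8, y=6), (x=7, y=7)
  Distance 7: (x=5, y=0), (x=4, y=1), (x=3, y=2), (x=2, y=3), (x=3, y=4), (x=4, y=5), (x=5, y=6), (x=9, y=6), (x=6, y=7), (x=8, y=7), (x=7, y=8)
  Distance 8: (x=4, y=0), (x=3, y=1), (x=1, y=3), (x=2, y=4), (x=3, y=5), (x=4, y=6), (x=10, y=6), (x=5, y=7), (x=9, y=7), (x=6, y=8), (x=8, y=8)
  Distance 9: (x=3, y=0), (x=2, y=1), (x=0, y=3), (x=1, y=4), (x=2, y=5), (x=10, y=5), (x=3, y=6), (x=4, y=7), (x=10, y=7), (x=5, y=8), (x=9, y=8)
  Distance 10: (x=2, y=0), (x=1, y=1), (x=0, y=2), (x=0, y=4), (x=10, y=4), (x=1, y=5), (x=2, y=6), (x=4, y=8), (x=10, y=8)
  Distance 11: (x=1, y=0), (x=0, y=1), (x=0, y=5), (x=1, y=6), (x=2, y=7), (x=3, y=8)
  Distance 12: (x=0, y=0), (x=0, y=6), (x=1, y=7), (x=2, y=8)
  Distance 13: (x=0, y=7), (x=1, y=8)
  Distance 14: (x=0, y=8)
Total reachable: 89 (grid has 89 open cells total)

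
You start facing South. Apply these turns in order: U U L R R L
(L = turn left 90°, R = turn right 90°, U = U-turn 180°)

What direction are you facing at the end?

Start: South
  U (U-turn (180°)) -> North
  U (U-turn (180°)) -> South
  L (left (90° counter-clockwise)) -> East
  R (right (90° clockwise)) -> South
  R (right (90° clockwise)) -> West
  L (left (90° counter-clockwise)) -> South
Final: South

Answer: Final heading: South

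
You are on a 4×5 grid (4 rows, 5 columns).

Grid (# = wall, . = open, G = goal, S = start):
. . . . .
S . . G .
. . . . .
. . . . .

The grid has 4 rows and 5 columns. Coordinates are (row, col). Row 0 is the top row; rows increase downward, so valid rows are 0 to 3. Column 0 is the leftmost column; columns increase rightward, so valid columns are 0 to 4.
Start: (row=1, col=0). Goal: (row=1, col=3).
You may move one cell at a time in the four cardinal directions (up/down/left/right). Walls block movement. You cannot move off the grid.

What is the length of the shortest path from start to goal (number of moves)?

Answer: Shortest path length: 3

Derivation:
BFS from (row=1, col=0) until reaching (row=1, col=3):
  Distance 0: (row=1, col=0)
  Distance 1: (row=0, col=0), (row=1, col=1), (row=2, col=0)
  Distance 2: (row=0, col=1), (row=1, col=2), (row=2, col=1), (row=3, col=0)
  Distance 3: (row=0, col=2), (row=1, col=3), (row=2, col=2), (row=3, col=1)  <- goal reached here
One shortest path (3 moves): (row=1, col=0) -> (row=1, col=1) -> (row=1, col=2) -> (row=1, col=3)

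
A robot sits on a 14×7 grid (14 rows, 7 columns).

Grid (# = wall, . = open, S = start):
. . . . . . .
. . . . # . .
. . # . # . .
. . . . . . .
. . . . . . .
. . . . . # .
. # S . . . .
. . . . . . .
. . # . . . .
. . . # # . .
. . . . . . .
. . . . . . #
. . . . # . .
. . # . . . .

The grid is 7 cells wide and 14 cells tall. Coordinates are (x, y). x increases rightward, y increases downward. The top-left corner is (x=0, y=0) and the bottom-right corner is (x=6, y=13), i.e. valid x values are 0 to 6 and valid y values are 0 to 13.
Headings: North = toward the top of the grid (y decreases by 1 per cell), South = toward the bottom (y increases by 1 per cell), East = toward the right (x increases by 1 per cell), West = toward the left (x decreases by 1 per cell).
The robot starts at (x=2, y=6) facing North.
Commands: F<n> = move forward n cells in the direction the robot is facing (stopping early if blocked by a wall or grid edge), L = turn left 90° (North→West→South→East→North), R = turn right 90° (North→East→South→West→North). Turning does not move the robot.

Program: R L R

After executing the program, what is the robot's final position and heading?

Start: (x=2, y=6), facing North
  R: turn right, now facing East
  L: turn left, now facing North
  R: turn right, now facing East
Final: (x=2, y=6), facing East

Answer: Final position: (x=2, y=6), facing East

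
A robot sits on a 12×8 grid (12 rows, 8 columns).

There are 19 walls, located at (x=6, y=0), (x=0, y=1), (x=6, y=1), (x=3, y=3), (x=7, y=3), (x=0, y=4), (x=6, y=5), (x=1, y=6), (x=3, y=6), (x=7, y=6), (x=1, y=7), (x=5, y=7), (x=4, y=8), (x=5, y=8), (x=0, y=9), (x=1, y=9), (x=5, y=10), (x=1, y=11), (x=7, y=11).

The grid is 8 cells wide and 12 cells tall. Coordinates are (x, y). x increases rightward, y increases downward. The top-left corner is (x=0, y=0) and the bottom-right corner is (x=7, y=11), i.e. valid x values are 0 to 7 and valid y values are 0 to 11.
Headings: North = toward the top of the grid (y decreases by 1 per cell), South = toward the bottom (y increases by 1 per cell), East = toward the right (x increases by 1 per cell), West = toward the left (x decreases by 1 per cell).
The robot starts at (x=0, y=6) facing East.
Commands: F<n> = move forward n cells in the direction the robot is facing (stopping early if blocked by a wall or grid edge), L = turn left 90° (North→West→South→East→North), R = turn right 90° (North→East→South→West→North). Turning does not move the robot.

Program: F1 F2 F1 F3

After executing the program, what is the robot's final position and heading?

Start: (x=0, y=6), facing East
  F1: move forward 0/1 (blocked), now at (x=0, y=6)
  F2: move forward 0/2 (blocked), now at (x=0, y=6)
  F1: move forward 0/1 (blocked), now at (x=0, y=6)
  F3: move forward 0/3 (blocked), now at (x=0, y=6)
Final: (x=0, y=6), facing East

Answer: Final position: (x=0, y=6), facing East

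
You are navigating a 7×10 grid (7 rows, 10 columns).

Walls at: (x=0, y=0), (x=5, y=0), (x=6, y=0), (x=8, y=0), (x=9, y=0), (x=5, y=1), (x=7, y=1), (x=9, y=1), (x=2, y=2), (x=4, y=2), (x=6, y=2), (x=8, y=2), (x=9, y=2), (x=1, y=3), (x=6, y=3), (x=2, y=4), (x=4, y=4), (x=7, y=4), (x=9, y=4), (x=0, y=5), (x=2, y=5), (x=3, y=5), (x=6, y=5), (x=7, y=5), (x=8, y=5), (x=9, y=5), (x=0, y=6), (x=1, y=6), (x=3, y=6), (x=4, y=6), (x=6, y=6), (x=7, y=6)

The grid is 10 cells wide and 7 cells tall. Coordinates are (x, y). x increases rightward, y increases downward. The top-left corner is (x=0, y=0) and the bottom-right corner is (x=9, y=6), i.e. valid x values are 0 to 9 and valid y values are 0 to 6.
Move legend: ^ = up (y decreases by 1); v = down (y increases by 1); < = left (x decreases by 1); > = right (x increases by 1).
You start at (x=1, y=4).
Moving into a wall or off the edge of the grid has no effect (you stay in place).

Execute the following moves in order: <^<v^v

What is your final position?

Start: (x=1, y=4)
  < (left): (x=1, y=4) -> (x=0, y=4)
  ^ (up): (x=0, y=4) -> (x=0, y=3)
  < (left): blocked, stay at (x=0, y=3)
  v (down): (x=0, y=3) -> (x=0, y=4)
  ^ (up): (x=0, y=4) -> (x=0, y=3)
  v (down): (x=0, y=3) -> (x=0, y=4)
Final: (x=0, y=4)

Answer: Final position: (x=0, y=4)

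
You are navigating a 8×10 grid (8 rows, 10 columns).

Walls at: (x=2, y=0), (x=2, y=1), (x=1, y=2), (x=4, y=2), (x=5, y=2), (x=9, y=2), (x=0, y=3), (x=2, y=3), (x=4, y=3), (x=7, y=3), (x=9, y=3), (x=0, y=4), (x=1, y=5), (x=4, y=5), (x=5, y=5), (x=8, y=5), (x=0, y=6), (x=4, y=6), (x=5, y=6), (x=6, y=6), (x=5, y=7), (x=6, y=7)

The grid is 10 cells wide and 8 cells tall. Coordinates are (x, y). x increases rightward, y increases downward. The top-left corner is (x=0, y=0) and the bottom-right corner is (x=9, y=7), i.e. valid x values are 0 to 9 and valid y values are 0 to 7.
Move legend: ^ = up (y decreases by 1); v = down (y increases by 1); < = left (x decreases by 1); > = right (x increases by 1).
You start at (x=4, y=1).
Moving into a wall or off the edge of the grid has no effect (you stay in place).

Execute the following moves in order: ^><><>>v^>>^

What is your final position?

Start: (x=4, y=1)
  ^ (up): (x=4, y=1) -> (x=4, y=0)
  > (right): (x=4, y=0) -> (x=5, y=0)
  < (left): (x=5, y=0) -> (x=4, y=0)
  > (right): (x=4, y=0) -> (x=5, y=0)
  < (left): (x=5, y=0) -> (x=4, y=0)
  > (right): (x=4, y=0) -> (x=5, y=0)
  > (right): (x=5, y=0) -> (x=6, y=0)
  v (down): (x=6, y=0) -> (x=6, y=1)
  ^ (up): (x=6, y=1) -> (x=6, y=0)
  > (right): (x=6, y=0) -> (x=7, y=0)
  > (right): (x=7, y=0) -> (x=8, y=0)
  ^ (up): blocked, stay at (x=8, y=0)
Final: (x=8, y=0)

Answer: Final position: (x=8, y=0)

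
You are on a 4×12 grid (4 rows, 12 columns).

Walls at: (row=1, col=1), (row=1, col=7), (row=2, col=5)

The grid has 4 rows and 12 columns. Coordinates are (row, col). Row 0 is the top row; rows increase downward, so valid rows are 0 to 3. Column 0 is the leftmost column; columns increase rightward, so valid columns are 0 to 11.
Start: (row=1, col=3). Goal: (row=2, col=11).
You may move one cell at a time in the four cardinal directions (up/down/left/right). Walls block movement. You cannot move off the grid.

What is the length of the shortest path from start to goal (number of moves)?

BFS from (row=1, col=3) until reaching (row=2, col=11):
  Distance 0: (row=1, col=3)
  Distance 1: (row=0, col=3), (row=1, col=2), (row=1, col=4), (row=2, col=3)
  Distance 2: (row=0, col=2), (row=0, col=4), (row=1, col=5), (row=2, col=2), (row=2, col=4), (row=3, col=3)
  Distance 3: (row=0, col=1), (row=0, col=5), (row=1, col=6), (row=2, col=1), (row=3, col=2), (row=3, col=4)
  Distance 4: (row=0, col=0), (row=0, col=6), (row=2, col=0), (row=2, col=6), (row=3, col=1), (row=3, col=5)
  Distance 5: (row=0, col=7), (row=1, col=0), (row=2, col=7), (row=3, col=0), (row=3, col=6)
  Distance 6: (row=0, col=8), (row=2, col=8), (row=3, col=7)
  Distance 7: (row=0, col=9), (row=1, col=8), (row=2, col=9), (row=3, col=8)
  Distance 8: (row=0, col=10), (row=1, col=9), (row=2, col=10), (row=3, col=9)
  Distance 9: (row=0, col=11), (row=1, col=10), (row=2, col=11), (row=3, col=10)  <- goal reached here
One shortest path (9 moves): (row=1, col=3) -> (row=1, col=4) -> (row=1, col=5) -> (row=1, col=6) -> (row=2, col=6) -> (row=2, col=7) -> (row=2, col=8) -> (row=2, col=9) -> (row=2, col=10) -> (row=2, col=11)

Answer: Shortest path length: 9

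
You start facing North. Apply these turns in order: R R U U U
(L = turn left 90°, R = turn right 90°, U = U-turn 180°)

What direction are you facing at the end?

Start: North
  R (right (90° clockwise)) -> East
  R (right (90° clockwise)) -> South
  U (U-turn (180°)) -> North
  U (U-turn (180°)) -> South
  U (U-turn (180°)) -> North
Final: North

Answer: Final heading: North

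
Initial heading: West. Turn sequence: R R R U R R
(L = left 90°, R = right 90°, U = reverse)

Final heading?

Answer: Final heading: South

Derivation:
Start: West
  R (right (90° clockwise)) -> North
  R (right (90° clockwise)) -> East
  R (right (90° clockwise)) -> South
  U (U-turn (180°)) -> North
  R (right (90° clockwise)) -> East
  R (right (90° clockwise)) -> South
Final: South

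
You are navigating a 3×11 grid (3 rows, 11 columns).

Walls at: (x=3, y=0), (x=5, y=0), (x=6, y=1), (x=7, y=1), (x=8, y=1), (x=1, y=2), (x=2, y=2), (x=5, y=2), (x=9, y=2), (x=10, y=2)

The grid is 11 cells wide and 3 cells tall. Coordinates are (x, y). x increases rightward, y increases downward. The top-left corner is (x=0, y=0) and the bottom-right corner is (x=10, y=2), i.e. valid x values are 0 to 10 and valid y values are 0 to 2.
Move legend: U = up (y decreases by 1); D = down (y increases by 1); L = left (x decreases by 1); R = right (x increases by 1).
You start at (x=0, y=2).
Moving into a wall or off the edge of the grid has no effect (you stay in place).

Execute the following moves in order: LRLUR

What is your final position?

Start: (x=0, y=2)
  L (left): blocked, stay at (x=0, y=2)
  R (right): blocked, stay at (x=0, y=2)
  L (left): blocked, stay at (x=0, y=2)
  U (up): (x=0, y=2) -> (x=0, y=1)
  R (right): (x=0, y=1) -> (x=1, y=1)
Final: (x=1, y=1)

Answer: Final position: (x=1, y=1)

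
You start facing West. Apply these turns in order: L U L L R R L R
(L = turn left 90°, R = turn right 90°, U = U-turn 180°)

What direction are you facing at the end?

Start: West
  L (left (90° counter-clockwise)) -> South
  U (U-turn (180°)) -> North
  L (left (90° counter-clockwise)) -> West
  L (left (90° counter-clockwise)) -> South
  R (right (90° clockwise)) -> West
  R (right (90° clockwise)) -> North
  L (left (90° counter-clockwise)) -> West
  R (right (90° clockwise)) -> North
Final: North

Answer: Final heading: North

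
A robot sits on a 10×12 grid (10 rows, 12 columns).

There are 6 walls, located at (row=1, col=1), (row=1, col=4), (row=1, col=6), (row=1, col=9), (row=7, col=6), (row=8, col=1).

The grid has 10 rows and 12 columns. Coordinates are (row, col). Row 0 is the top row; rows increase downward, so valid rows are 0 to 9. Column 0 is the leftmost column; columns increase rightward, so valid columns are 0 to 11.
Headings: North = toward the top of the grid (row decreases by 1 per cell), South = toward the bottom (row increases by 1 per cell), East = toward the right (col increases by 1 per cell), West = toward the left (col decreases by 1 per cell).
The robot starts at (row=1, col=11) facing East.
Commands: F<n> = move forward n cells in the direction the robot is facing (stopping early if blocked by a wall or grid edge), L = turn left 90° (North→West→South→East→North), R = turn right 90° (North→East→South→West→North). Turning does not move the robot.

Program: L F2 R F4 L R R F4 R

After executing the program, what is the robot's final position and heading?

Start: (row=1, col=11), facing East
  L: turn left, now facing North
  F2: move forward 1/2 (blocked), now at (row=0, col=11)
  R: turn right, now facing East
  F4: move forward 0/4 (blocked), now at (row=0, col=11)
  L: turn left, now facing North
  R: turn right, now facing East
  R: turn right, now facing South
  F4: move forward 4, now at (row=4, col=11)
  R: turn right, now facing West
Final: (row=4, col=11), facing West

Answer: Final position: (row=4, col=11), facing West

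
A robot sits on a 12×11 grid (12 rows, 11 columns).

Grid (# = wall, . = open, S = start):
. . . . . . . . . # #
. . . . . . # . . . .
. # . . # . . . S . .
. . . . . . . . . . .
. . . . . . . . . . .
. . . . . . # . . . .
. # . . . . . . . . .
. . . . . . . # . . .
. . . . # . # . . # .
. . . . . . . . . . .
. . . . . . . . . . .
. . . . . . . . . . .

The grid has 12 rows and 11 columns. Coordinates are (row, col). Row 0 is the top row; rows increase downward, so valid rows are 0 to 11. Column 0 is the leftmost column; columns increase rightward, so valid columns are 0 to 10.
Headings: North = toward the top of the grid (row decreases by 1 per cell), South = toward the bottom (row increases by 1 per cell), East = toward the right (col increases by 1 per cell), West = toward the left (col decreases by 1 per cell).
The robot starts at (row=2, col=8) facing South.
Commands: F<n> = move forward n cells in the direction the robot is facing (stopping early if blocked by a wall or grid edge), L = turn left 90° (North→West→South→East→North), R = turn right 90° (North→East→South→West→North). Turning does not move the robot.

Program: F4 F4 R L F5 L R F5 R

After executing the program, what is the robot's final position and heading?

Start: (row=2, col=8), facing South
  F4: move forward 4, now at (row=6, col=8)
  F4: move forward 4, now at (row=10, col=8)
  R: turn right, now facing West
  L: turn left, now facing South
  F5: move forward 1/5 (blocked), now at (row=11, col=8)
  L: turn left, now facing East
  R: turn right, now facing South
  F5: move forward 0/5 (blocked), now at (row=11, col=8)
  R: turn right, now facing West
Final: (row=11, col=8), facing West

Answer: Final position: (row=11, col=8), facing West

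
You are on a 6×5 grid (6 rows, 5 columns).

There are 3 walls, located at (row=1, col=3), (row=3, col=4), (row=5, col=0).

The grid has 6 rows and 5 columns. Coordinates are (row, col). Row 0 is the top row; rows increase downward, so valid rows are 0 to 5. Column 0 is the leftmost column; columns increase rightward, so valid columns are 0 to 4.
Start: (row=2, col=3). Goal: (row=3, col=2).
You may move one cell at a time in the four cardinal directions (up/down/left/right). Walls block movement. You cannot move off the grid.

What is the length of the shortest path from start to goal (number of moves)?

BFS from (row=2, col=3) until reaching (row=3, col=2):
  Distance 0: (row=2, col=3)
  Distance 1: (row=2, col=2), (row=2, col=4), (row=3, col=3)
  Distance 2: (row=1, col=2), (row=1, col=4), (row=2, col=1), (row=3, col=2), (row=4, col=3)  <- goal reached here
One shortest path (2 moves): (row=2, col=3) -> (row=2, col=2) -> (row=3, col=2)

Answer: Shortest path length: 2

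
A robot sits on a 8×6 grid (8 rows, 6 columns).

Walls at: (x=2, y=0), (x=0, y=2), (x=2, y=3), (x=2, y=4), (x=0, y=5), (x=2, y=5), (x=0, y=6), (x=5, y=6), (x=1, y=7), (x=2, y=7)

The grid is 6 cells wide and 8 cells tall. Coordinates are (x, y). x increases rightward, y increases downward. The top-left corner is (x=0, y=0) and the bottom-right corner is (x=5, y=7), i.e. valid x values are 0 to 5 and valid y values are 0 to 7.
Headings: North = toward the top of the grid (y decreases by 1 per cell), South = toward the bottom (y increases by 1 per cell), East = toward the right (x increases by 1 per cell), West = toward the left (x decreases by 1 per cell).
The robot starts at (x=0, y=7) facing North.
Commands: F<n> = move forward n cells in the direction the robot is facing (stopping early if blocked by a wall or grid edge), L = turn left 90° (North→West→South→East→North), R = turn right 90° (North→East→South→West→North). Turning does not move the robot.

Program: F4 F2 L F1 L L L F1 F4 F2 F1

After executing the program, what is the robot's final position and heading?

Answer: Final position: (x=0, y=7), facing North

Derivation:
Start: (x=0, y=7), facing North
  F4: move forward 0/4 (blocked), now at (x=0, y=7)
  F2: move forward 0/2 (blocked), now at (x=0, y=7)
  L: turn left, now facing West
  F1: move forward 0/1 (blocked), now at (x=0, y=7)
  L: turn left, now facing South
  L: turn left, now facing East
  L: turn left, now facing North
  F1: move forward 0/1 (blocked), now at (x=0, y=7)
  F4: move forward 0/4 (blocked), now at (x=0, y=7)
  F2: move forward 0/2 (blocked), now at (x=0, y=7)
  F1: move forward 0/1 (blocked), now at (x=0, y=7)
Final: (x=0, y=7), facing North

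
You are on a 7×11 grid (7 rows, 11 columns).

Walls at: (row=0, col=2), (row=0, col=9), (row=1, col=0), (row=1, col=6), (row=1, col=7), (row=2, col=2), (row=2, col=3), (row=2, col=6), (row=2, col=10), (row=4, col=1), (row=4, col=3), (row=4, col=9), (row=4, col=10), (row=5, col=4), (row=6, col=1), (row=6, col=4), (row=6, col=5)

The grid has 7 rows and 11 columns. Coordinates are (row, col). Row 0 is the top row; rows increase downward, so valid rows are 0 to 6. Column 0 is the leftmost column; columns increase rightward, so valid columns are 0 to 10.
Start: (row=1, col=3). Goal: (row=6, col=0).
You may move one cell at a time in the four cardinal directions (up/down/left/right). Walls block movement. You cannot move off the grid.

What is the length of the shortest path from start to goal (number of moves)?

Answer: Shortest path length: 8

Derivation:
BFS from (row=1, col=3) until reaching (row=6, col=0):
  Distance 0: (row=1, col=3)
  Distance 1: (row=0, col=3), (row=1, col=2), (row=1, col=4)
  Distance 2: (row=0, col=4), (row=1, col=1), (row=1, col=5), (row=2, col=4)
  Distance 3: (row=0, col=1), (row=0, col=5), (row=2, col=1), (row=2, col=5), (row=3, col=4)
  Distance 4: (row=0, col=0), (row=0, col=6), (row=2, col=0), (row=3, col=1), (row=3, col=3), (row=3, col=5), (row=4, col=4)
  Distance 5: (row=0, col=7), (row=3, col=0), (row=3, col=2), (row=3, col=6), (row=4, col=5)
  Distance 6: (row=0, col=8), (row=3, col=7), (row=4, col=0), (row=4, col=2), (row=4, col=6), (row=5, col=5)
  Distance 7: (row=1, col=8), (row=2, col=7), (row=3, col=8), (row=4, col=7), (row=5, col=0), (row=5, col=2), (row=5, col=6)
  Distance 8: (row=1, col=9), (row=2, col=8), (row=3, col=9), (row=4, col=8), (row=5, col=1), (row=5, col=3), (row=5, col=7), (row=6, col=0), (row=6, col=2), (row=6, col=6)  <- goal reached here
One shortest path (8 moves): (row=1, col=3) -> (row=1, col=2) -> (row=1, col=1) -> (row=2, col=1) -> (row=2, col=0) -> (row=3, col=0) -> (row=4, col=0) -> (row=5, col=0) -> (row=6, col=0)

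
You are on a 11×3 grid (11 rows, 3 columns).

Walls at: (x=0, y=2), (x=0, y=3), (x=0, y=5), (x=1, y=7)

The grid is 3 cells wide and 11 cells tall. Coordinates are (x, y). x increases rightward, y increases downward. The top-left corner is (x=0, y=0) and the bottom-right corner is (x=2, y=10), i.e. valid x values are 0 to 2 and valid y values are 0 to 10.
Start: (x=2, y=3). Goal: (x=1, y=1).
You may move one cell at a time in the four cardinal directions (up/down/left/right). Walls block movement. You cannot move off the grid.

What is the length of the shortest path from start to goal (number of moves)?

BFS from (x=2, y=3) until reaching (x=1, y=1):
  Distance 0: (x=2, y=3)
  Distance 1: (x=2, y=2), (x=1, y=3), (x=2, y=4)
  Distance 2: (x=2, y=1), (x=1, y=2), (x=1, y=4), (x=2, y=5)
  Distance 3: (x=2, y=0), (x=1, y=1), (x=0, y=4), (x=1, y=5), (x=2, y=6)  <- goal reached here
One shortest path (3 moves): (x=2, y=3) -> (x=1, y=3) -> (x=1, y=2) -> (x=1, y=1)

Answer: Shortest path length: 3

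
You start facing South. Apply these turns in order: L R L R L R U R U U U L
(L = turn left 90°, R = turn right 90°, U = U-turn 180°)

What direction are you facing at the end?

Start: South
  L (left (90° counter-clockwise)) -> East
  R (right (90° clockwise)) -> South
  L (left (90° counter-clockwise)) -> East
  R (right (90° clockwise)) -> South
  L (left (90° counter-clockwise)) -> East
  R (right (90° clockwise)) -> South
  U (U-turn (180°)) -> North
  R (right (90° clockwise)) -> East
  U (U-turn (180°)) -> West
  U (U-turn (180°)) -> East
  U (U-turn (180°)) -> West
  L (left (90° counter-clockwise)) -> South
Final: South

Answer: Final heading: South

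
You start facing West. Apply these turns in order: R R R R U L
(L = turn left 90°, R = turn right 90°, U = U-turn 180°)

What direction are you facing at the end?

Start: West
  R (right (90° clockwise)) -> North
  R (right (90° clockwise)) -> East
  R (right (90° clockwise)) -> South
  R (right (90° clockwise)) -> West
  U (U-turn (180°)) -> East
  L (left (90° counter-clockwise)) -> North
Final: North

Answer: Final heading: North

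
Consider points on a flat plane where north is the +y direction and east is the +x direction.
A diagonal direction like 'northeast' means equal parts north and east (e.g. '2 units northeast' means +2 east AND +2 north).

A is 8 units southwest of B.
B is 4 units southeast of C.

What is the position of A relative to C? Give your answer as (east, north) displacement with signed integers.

Place C at the origin (east=0, north=0).
  B is 4 units southeast of C: delta (east=+4, north=-4); B at (east=4, north=-4).
  A is 8 units southwest of B: delta (east=-8, north=-8); A at (east=-4, north=-12).
Therefore A relative to C: (east=-4, north=-12).

Answer: A is at (east=-4, north=-12) relative to C.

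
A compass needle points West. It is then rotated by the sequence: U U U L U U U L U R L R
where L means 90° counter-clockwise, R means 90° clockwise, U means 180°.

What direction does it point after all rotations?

Start: West
  U (U-turn (180°)) -> East
  U (U-turn (180°)) -> West
  U (U-turn (180°)) -> East
  L (left (90° counter-clockwise)) -> North
  U (U-turn (180°)) -> South
  U (U-turn (180°)) -> North
  U (U-turn (180°)) -> South
  L (left (90° counter-clockwise)) -> East
  U (U-turn (180°)) -> West
  R (right (90° clockwise)) -> North
  L (left (90° counter-clockwise)) -> West
  R (right (90° clockwise)) -> North
Final: North

Answer: Final heading: North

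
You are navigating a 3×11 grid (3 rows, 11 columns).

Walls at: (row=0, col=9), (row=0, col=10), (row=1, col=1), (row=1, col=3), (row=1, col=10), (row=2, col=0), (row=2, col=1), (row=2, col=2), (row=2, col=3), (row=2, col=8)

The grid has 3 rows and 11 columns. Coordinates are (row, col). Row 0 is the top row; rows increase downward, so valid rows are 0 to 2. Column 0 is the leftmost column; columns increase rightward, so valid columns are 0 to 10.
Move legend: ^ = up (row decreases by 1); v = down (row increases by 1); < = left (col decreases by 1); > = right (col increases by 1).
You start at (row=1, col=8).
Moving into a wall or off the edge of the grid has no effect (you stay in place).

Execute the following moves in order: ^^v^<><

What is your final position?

Answer: Final position: (row=0, col=7)

Derivation:
Start: (row=1, col=8)
  ^ (up): (row=1, col=8) -> (row=0, col=8)
  ^ (up): blocked, stay at (row=0, col=8)
  v (down): (row=0, col=8) -> (row=1, col=8)
  ^ (up): (row=1, col=8) -> (row=0, col=8)
  < (left): (row=0, col=8) -> (row=0, col=7)
  > (right): (row=0, col=7) -> (row=0, col=8)
  < (left): (row=0, col=8) -> (row=0, col=7)
Final: (row=0, col=7)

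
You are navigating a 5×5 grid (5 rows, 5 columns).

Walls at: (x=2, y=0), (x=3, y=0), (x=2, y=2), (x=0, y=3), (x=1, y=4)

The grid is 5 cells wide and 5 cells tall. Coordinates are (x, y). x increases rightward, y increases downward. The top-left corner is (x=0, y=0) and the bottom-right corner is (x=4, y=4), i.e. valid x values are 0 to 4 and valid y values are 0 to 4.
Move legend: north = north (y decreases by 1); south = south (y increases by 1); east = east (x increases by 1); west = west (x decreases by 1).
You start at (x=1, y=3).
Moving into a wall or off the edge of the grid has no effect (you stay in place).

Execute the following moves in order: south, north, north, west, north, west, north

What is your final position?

Answer: Final position: (x=0, y=0)

Derivation:
Start: (x=1, y=3)
  south (south): blocked, stay at (x=1, y=3)
  north (north): (x=1, y=3) -> (x=1, y=2)
  north (north): (x=1, y=2) -> (x=1, y=1)
  west (west): (x=1, y=1) -> (x=0, y=1)
  north (north): (x=0, y=1) -> (x=0, y=0)
  west (west): blocked, stay at (x=0, y=0)
  north (north): blocked, stay at (x=0, y=0)
Final: (x=0, y=0)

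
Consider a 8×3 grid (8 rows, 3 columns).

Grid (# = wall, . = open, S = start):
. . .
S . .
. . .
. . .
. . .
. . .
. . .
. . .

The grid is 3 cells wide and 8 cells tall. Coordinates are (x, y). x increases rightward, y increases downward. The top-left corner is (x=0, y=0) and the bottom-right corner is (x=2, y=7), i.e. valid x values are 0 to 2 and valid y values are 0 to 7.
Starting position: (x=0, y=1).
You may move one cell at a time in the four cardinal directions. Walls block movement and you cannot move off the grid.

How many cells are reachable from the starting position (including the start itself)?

Answer: Reachable cells: 24

Derivation:
BFS flood-fill from (x=0, y=1):
  Distance 0: (x=0, y=1)
  Distance 1: (x=0, y=0), (x=1, y=1), (x=0, y=2)
  Distance 2: (x=1, y=0), (x=2, y=1), (x=1, y=2), (x=0, y=3)
  Distance 3: (x=2, y=0), (x=2, y=2), (x=1, y=3), (x=0, y=4)
  Distance 4: (x=2, y=3), (x=1, y=4), (x=0, y=5)
  Distance 5: (x=2, y=4), (x=1, y=5), (x=0, y=6)
  Distance 6: (x=2, y=5), (x=1, y=6), (x=0, y=7)
  Distance 7: (x=2, y=6), (x=1, y=7)
  Distance 8: (x=2, y=7)
Total reachable: 24 (grid has 24 open cells total)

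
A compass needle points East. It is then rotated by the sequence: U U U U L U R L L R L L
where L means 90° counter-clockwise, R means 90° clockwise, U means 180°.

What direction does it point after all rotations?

Answer: Final heading: North

Derivation:
Start: East
  U (U-turn (180°)) -> West
  U (U-turn (180°)) -> East
  U (U-turn (180°)) -> West
  U (U-turn (180°)) -> East
  L (left (90° counter-clockwise)) -> North
  U (U-turn (180°)) -> South
  R (right (90° clockwise)) -> West
  L (left (90° counter-clockwise)) -> South
  L (left (90° counter-clockwise)) -> East
  R (right (90° clockwise)) -> South
  L (left (90° counter-clockwise)) -> East
  L (left (90° counter-clockwise)) -> North
Final: North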